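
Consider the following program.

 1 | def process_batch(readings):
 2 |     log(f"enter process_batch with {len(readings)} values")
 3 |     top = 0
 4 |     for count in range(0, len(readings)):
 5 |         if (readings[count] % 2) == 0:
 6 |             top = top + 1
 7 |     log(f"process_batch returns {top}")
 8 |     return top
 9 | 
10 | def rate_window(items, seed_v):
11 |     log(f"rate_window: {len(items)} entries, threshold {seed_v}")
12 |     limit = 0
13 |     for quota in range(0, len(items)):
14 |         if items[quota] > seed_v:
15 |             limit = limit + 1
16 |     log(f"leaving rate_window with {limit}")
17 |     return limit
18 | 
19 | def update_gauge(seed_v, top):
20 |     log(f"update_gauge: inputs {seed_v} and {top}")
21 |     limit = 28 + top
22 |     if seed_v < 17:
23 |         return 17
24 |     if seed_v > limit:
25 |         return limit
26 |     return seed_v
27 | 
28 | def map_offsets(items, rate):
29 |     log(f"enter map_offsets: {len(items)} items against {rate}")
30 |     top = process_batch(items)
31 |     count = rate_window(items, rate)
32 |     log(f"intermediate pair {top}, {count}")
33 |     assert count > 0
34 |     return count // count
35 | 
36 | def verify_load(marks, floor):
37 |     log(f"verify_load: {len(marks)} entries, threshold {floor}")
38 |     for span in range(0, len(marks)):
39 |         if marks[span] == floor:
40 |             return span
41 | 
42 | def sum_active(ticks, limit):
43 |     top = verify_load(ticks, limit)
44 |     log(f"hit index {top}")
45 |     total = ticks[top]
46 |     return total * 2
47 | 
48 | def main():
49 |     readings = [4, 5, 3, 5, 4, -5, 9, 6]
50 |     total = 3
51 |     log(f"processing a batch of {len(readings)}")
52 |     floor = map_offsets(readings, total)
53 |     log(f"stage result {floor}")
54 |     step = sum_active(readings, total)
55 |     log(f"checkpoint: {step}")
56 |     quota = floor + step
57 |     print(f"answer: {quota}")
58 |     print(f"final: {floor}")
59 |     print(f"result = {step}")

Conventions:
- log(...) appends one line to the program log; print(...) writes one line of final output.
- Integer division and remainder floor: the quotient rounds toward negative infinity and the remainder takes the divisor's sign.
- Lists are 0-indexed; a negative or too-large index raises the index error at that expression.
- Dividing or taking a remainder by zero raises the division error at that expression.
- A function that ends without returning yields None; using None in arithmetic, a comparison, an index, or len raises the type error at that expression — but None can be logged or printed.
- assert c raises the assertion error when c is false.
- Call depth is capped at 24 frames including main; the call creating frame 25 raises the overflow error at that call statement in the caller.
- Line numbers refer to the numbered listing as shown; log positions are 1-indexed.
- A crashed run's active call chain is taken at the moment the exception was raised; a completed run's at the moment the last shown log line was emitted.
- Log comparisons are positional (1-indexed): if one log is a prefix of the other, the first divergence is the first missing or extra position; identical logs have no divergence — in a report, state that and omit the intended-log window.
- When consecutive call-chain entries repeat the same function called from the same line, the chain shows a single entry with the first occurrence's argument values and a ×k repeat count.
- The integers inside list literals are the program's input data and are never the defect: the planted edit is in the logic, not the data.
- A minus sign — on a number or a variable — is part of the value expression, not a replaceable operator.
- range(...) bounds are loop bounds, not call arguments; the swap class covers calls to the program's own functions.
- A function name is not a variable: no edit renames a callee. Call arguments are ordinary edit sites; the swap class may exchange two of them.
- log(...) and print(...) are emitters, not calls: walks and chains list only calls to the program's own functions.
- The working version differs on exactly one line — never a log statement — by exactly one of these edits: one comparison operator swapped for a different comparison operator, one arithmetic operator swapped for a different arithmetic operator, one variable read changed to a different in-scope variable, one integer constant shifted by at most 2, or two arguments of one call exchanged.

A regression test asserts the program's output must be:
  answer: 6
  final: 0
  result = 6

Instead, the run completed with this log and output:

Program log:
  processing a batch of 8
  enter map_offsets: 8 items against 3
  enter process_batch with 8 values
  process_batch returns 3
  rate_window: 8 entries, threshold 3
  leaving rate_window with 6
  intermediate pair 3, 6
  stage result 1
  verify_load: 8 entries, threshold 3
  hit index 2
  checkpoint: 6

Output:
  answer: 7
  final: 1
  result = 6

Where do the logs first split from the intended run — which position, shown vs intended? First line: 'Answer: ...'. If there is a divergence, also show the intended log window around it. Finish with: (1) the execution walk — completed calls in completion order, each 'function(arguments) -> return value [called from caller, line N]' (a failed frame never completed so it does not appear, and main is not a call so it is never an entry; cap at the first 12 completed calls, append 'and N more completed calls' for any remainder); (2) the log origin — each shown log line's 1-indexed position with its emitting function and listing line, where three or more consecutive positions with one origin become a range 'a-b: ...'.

Answer: position 8 — the shown line 'stage result 1' should read 'stage result 0'.
Intended log window:
  6: leaving rate_window with 6
  7: intermediate pair 3, 6
  8: stage result 0
  9: verify_load: 8 entries, threshold 3
Execution walk:
  process_batch([4, 5, 3, 5, 4, -5, 9, 6]) -> 3  [called from map_offsets, line 30]
  rate_window([4, 5, 3, 5, 4, -5, 9, 6], 3) -> 6  [called from map_offsets, line 31]
  map_offsets([4, 5, 3, 5, 4, -5, 9, 6], 3) -> 1  [called from main, line 52]
  verify_load([4, 5, 3, 5, 4, -5, 9, 6], 3) -> 2  [called from sum_active, line 43]
  sum_active([4, 5, 3, 5, 4, -5, 9, 6], 3) -> 6  [called from main, line 54]
Log origin:
  1: from main, line 51
  2: from map_offsets, line 29
  3: from process_batch, line 2
  4: from process_batch, line 7
  5: from rate_window, line 11
  6: from rate_window, line 16
  7: from map_offsets, line 32
  8: from main, line 53
  9: from verify_load, line 37
  10: from sum_active, line 44
  11: from main, line 55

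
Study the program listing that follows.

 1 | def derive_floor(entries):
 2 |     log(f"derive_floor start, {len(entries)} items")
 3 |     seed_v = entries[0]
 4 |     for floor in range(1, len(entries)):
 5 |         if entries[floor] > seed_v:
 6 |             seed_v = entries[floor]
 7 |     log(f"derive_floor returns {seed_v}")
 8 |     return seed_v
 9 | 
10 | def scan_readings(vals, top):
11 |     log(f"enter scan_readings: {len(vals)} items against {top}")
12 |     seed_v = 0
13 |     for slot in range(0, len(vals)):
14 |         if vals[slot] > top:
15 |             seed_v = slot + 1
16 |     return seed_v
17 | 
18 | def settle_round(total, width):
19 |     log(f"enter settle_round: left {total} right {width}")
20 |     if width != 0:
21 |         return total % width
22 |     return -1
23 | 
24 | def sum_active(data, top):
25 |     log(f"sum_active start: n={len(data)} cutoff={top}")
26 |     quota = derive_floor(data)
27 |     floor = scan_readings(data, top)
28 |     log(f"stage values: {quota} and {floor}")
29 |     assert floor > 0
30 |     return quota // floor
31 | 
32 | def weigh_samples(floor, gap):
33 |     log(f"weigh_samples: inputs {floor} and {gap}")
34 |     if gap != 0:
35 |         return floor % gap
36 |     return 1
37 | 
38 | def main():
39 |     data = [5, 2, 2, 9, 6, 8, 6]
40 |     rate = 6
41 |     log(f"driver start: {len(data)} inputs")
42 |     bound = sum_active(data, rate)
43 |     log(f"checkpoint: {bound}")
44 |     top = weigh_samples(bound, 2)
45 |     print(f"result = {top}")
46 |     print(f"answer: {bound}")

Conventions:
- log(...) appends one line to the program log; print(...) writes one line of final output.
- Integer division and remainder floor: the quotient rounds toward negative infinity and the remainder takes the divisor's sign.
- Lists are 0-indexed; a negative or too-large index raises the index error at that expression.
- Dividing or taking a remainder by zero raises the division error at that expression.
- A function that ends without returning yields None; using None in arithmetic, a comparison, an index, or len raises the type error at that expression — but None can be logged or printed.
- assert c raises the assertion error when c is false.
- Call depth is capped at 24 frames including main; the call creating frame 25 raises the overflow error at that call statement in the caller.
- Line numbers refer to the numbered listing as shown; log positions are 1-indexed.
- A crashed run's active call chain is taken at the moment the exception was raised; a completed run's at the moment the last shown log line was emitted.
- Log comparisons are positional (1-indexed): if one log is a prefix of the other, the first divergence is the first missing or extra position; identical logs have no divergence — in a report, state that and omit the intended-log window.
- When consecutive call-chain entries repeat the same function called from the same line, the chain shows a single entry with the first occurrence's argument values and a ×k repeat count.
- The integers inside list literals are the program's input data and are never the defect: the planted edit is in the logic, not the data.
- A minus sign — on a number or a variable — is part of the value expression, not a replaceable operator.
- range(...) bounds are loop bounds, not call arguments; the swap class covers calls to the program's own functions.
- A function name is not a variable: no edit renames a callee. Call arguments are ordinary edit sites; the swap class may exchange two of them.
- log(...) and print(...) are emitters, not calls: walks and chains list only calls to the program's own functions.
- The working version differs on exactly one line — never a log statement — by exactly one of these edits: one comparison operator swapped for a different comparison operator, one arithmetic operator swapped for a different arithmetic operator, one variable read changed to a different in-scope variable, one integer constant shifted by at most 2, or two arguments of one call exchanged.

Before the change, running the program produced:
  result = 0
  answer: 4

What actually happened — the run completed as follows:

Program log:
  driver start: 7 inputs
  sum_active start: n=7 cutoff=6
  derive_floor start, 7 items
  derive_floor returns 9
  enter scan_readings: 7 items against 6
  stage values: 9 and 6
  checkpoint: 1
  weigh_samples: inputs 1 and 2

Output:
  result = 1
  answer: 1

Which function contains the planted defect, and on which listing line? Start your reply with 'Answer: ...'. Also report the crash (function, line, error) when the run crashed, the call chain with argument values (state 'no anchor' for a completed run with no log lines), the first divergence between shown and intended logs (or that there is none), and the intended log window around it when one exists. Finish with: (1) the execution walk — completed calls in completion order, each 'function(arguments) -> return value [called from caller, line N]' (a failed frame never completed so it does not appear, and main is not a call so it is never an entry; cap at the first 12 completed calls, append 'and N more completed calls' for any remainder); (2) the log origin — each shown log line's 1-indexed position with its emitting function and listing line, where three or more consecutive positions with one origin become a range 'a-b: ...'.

Answer: the defect is in scan_readings at line 15.
The tell: Log line 6 is where behavior first shows: 'stage values: 9 and 6' appears instead of 'stage values: 9 and 2'.
Call chain: main -> weigh_samples(1, 2) (called at line 44).
First divergence: position 6 — the shown line 'stage values: 9 and 6' should read 'stage values: 9 and 2'.
Intended log window:
  4: derive_floor returns 9
  5: enter scan_readings: 7 items against 6
  6: stage values: 9 and 2
  7: checkpoint: 4
Execution walk:
  derive_floor([5, 2, 2, 9, 6, 8, 6]) -> 9  [called from sum_active, line 26]
  scan_readings([5, 2, 2, 9, 6, 8, 6], 6) -> 6  [called from sum_active, line 27]
  sum_active([5, 2, 2, 9, 6, 8, 6], 6) -> 1  [called from main, line 42]
  weigh_samples(1, 2) -> 1  [called from main, line 44]
Log origin:
  1 — main, line 41
  2 — sum_active, line 25
  3 — derive_floor, line 2
  4 — derive_floor, line 7
  5 — scan_readings, line 11
  6 — sum_active, line 28
  7 — main, line 43
  8 — weigh_samples, line 33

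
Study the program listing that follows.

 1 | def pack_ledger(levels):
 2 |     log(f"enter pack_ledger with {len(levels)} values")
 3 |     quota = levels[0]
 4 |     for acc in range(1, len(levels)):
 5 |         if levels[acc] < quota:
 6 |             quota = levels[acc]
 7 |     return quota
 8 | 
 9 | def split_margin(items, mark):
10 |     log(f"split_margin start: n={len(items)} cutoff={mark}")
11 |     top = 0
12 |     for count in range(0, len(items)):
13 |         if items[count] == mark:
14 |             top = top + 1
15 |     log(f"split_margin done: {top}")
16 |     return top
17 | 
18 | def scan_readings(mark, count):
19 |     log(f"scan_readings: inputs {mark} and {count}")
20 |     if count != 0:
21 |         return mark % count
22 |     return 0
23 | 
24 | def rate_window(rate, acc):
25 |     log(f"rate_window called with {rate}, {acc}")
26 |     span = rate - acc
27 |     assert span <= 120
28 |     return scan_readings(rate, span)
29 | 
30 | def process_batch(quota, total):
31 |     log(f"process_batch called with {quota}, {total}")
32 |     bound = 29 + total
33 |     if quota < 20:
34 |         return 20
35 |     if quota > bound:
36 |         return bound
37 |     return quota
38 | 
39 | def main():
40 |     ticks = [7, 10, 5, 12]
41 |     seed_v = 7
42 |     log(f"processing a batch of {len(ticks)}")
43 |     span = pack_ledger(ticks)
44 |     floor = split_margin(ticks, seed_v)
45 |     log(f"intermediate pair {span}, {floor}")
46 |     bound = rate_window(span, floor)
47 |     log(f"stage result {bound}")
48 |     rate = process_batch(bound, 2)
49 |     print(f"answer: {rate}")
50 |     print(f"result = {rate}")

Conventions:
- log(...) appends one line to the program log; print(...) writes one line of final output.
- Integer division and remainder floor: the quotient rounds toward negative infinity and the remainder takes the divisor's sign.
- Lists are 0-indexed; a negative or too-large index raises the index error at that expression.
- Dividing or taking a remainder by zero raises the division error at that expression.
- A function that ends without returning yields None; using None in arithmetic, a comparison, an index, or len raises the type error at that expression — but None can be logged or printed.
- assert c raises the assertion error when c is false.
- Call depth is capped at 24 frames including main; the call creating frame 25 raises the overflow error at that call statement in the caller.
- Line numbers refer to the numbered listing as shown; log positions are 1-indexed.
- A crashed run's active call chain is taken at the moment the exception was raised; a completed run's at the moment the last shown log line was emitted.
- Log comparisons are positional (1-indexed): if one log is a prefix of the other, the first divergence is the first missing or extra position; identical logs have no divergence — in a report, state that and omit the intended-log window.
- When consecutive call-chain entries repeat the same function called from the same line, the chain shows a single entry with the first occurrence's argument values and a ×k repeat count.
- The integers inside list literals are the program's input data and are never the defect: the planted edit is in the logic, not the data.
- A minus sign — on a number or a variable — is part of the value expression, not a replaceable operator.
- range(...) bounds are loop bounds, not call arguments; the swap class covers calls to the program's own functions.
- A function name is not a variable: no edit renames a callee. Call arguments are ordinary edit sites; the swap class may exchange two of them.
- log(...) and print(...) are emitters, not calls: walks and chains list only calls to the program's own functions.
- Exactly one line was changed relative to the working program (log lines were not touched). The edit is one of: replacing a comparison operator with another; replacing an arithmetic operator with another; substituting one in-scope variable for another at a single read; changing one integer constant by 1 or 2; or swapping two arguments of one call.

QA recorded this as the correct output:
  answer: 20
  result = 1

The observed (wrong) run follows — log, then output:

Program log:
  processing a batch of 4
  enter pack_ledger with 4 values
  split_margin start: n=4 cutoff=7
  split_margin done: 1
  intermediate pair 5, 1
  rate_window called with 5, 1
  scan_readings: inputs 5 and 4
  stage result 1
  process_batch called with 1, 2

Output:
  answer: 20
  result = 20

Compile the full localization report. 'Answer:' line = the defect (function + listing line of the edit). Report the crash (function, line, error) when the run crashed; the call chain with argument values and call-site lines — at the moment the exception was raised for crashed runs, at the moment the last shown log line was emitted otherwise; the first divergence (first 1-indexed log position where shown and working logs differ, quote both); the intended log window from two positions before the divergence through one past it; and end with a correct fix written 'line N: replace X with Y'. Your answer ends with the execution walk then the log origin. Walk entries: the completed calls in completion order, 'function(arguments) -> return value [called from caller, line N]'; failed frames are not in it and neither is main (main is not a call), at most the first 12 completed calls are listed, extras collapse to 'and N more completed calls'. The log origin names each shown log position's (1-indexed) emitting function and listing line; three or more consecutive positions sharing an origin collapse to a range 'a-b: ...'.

Answer: the defect is in main at line 50.
Key observation: The logs agree in full; only the final output differs.
Call chain: main -> process_batch(1, 2) (called at line 48).
First divergence: none; the two logs match at every position.
Execution walk:
  pack_ledger([7, 10, 5, 12]) -> 5  [called from main, line 43]
  split_margin([7, 10, 5, 12], 7) -> 1  [called from main, line 44]
  scan_readings(5, 4) -> 1  [called from rate_window, line 28]
  rate_window(5, 1) -> 1  [called from main, line 46]
  process_batch(1, 2) -> 20  [called from main, line 48]
Origin of each log line:
  1: from main, line 42
  2: from pack_ledger, line 2
  3: from split_margin, line 10
  4: from split_margin, line 15
  5: from main, line 45
  6: from rate_window, line 25
  7: from scan_readings, line 19
  8: from main, line 47
  9: from process_batch, line 31
A correct fix: line 50: replace `rate` with `bound`.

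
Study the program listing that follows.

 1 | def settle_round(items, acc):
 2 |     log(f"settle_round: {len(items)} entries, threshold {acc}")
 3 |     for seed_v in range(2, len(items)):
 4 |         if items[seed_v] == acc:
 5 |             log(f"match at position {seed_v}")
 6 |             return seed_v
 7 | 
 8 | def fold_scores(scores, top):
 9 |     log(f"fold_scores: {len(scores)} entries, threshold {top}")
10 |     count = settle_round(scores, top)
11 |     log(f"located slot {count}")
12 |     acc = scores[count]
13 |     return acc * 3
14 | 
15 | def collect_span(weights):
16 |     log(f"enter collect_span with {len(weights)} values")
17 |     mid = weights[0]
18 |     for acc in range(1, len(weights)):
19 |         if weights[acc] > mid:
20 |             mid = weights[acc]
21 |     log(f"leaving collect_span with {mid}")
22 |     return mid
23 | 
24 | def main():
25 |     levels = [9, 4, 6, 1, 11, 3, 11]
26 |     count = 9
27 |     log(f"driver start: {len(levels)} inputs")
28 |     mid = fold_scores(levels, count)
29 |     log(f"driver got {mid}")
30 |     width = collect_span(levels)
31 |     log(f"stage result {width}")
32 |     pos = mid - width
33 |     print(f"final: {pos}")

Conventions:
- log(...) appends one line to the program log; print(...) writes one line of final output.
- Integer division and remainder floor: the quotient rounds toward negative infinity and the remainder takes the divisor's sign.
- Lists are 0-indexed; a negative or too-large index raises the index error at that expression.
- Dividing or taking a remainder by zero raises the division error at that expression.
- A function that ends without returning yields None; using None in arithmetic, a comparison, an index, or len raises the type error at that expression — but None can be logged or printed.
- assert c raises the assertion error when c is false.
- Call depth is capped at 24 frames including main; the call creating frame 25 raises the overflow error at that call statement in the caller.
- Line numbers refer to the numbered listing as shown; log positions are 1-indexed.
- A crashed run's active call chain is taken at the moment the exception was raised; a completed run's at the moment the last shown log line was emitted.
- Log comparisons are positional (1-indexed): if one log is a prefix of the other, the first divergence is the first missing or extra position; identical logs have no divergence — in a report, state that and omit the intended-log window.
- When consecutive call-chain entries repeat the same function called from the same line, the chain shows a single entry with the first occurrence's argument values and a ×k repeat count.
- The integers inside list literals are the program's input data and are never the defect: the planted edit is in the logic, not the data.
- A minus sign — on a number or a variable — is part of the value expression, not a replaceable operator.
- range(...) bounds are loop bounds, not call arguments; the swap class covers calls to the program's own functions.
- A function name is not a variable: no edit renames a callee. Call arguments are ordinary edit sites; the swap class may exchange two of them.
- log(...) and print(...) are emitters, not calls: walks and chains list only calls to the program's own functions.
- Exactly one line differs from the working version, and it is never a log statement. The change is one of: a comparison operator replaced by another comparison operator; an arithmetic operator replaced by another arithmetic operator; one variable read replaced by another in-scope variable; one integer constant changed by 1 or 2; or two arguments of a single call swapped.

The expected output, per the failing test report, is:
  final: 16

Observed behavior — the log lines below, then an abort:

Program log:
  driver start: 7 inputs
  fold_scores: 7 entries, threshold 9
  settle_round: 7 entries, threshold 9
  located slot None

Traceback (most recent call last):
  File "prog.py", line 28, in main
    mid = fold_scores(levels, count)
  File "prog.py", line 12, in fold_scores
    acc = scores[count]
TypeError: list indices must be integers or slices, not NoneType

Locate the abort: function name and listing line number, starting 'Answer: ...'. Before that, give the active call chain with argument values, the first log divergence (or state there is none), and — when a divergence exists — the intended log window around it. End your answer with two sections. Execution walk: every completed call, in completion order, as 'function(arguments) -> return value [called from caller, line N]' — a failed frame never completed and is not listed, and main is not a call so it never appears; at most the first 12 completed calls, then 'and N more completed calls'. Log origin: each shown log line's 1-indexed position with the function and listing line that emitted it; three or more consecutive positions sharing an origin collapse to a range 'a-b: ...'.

Answer: the error was raised in fold_scores, line 12.
Key observation: The earliest visible damage is log position 4 — 'located slot None' rather than the intended 'match at position 0'.
Call chain: main -> fold_scores([9, 4, 6, 1, 11, 3, 11], 9) (called at line 28).
First divergence: position 4 — shown 'located slot None', intended 'match at position 0'.
Intended log window:
  2: fold_scores: 7 entries, threshold 9
  3: settle_round: 7 entries, threshold 9
  4: match at position 0
  5: located slot 0
Execution walk:
  settle_round([9, 4, 6, 1, 11, 3, 11], 9) -> None  [called from fold_scores, line 10]
Log line origins:
  1: emitted by main (line 27)
  2: emitted by fold_scores (line 9)
  3: emitted by settle_round (line 2)
  4: emitted by fold_scores (line 11)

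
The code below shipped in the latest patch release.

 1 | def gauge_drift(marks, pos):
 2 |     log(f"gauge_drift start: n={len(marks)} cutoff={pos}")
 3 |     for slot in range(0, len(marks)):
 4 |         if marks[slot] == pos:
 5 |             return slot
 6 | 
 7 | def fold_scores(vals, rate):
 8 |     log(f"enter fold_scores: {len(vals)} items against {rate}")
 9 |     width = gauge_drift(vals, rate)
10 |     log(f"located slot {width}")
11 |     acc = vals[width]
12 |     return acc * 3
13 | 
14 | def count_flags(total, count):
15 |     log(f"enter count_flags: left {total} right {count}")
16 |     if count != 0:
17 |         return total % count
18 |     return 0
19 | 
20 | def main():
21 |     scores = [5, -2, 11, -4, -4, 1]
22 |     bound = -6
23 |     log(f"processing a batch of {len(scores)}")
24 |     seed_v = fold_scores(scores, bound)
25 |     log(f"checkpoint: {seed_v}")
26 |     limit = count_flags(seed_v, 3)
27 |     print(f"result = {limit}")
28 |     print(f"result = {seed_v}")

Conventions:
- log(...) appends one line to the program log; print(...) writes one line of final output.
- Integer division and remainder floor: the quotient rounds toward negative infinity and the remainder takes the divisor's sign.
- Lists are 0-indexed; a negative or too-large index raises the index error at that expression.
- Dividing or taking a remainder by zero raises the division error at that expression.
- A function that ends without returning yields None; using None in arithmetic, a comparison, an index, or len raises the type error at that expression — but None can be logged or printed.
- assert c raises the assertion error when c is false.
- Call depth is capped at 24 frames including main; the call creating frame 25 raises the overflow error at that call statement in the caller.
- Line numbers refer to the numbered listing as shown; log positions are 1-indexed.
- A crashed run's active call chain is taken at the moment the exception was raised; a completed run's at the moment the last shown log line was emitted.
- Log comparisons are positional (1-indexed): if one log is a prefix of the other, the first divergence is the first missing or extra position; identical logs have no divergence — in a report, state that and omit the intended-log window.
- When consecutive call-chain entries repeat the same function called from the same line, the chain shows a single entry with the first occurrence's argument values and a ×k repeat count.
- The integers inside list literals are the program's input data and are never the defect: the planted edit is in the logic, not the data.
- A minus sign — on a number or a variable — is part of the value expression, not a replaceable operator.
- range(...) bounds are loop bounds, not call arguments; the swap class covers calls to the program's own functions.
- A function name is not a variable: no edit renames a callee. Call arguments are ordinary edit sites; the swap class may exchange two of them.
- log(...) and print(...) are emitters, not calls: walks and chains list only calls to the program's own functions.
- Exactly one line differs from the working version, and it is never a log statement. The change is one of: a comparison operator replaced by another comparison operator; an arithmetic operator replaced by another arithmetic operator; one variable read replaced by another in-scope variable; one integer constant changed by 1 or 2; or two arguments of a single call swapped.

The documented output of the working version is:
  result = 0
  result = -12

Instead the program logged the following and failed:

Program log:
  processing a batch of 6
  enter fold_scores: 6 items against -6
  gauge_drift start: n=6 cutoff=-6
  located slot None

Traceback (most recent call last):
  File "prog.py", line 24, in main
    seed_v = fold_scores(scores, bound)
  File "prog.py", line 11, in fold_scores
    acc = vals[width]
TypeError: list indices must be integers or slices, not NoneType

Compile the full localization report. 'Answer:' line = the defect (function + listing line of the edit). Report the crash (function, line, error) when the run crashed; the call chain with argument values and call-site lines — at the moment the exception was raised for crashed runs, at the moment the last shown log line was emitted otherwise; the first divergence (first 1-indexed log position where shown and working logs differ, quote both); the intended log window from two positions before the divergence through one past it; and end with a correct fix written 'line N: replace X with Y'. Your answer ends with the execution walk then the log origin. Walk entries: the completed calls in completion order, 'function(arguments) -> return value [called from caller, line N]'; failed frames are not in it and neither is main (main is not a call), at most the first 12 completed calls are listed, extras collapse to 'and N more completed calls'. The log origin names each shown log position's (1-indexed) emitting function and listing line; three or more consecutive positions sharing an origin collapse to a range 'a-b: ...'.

Answer: the defect is in main at line 22.
Key observation: Position 2 is the first bad log line: 'enter fold_scores: 6 items against -6' should read 'enter fold_scores: 6 items against -4'.
Crash: fold_scores, line 11, TypeError.
Call chain: main -> fold_scores([5, -2, 11, -4, -4, 1], -6) (called at line 24).
First divergence: position 2; shown 'enter fold_scores: 6 items against -6' vs intended 'enter fold_scores: 6 items against -4'.
Intended log window:
  1: processing a batch of 6
  2: enter fold_scores: 6 items against -4
  3: gauge_drift start: n=6 cutoff=-4
Execution walk:
  gauge_drift([5, -2, 11, -4, -4, 1], -6) -> None  [called from fold_scores, line 9]
Log origins:
  1: emitted by main (line 23)
  2: emitted by fold_scores (line 8)
  3: emitted by gauge_drift (line 2)
  4: emitted by fold_scores (line 10)
A correct fix: line 22: replace `-6` with `-4`.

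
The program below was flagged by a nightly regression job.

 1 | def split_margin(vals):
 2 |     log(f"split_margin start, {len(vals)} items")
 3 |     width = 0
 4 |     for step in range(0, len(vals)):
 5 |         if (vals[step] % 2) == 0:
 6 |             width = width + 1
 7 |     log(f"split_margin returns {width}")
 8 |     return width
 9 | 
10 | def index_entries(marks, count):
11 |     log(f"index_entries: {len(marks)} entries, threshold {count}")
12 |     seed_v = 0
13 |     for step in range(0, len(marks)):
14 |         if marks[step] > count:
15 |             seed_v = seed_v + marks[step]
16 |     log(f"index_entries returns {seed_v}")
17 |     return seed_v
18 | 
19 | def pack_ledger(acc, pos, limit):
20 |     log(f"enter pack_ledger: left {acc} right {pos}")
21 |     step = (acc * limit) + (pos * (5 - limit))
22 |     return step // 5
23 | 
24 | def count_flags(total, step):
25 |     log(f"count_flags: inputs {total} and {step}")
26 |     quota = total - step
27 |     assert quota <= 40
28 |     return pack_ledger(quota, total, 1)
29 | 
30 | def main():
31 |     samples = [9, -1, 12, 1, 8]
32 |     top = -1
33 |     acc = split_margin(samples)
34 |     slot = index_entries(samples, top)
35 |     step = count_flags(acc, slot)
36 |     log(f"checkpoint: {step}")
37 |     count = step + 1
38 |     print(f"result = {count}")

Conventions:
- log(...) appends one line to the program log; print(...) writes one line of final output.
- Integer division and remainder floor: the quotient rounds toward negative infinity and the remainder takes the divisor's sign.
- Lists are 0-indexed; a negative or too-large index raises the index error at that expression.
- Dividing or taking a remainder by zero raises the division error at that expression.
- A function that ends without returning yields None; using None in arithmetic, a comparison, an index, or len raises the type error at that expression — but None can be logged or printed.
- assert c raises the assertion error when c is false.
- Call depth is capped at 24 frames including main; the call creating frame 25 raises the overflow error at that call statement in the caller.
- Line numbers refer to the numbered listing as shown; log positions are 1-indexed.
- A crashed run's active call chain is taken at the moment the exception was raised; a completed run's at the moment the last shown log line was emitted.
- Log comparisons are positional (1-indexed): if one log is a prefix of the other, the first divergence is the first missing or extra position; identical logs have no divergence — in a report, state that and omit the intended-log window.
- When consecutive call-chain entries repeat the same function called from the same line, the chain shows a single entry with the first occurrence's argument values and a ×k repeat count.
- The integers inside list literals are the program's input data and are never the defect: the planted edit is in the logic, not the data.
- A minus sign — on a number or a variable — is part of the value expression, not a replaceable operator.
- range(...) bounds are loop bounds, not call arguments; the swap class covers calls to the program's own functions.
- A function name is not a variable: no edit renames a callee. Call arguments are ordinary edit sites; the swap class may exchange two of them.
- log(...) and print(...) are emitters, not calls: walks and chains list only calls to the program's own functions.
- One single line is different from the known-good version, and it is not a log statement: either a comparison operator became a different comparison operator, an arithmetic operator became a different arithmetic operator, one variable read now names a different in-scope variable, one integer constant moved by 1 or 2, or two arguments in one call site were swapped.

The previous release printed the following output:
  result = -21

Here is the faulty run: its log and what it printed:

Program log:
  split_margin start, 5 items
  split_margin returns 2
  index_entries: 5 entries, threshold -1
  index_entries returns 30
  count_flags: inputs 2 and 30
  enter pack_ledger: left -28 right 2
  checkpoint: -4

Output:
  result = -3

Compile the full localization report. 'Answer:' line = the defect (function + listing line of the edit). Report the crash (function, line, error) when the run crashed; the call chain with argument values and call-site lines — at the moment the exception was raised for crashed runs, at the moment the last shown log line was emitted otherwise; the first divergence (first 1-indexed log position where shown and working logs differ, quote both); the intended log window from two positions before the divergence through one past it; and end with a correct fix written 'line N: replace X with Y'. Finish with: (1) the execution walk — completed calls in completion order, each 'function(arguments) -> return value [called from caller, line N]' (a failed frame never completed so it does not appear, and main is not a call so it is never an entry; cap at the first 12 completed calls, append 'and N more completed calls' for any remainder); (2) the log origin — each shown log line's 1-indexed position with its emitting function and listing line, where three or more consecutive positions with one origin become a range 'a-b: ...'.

Answer: the defect is in count_flags at line 28.
Core observation: The log first diverges at position 6: the faulty run prints 'enter pack_ledger: left -28 right 2' where the working version prints 'enter pack_ledger: left 2 right -28'.
Call chain: main.
First divergence: position 6 — shown 'enter pack_ledger: left -28 right 2', intended 'enter pack_ledger: left 2 right -28'.
Intended log window:
  4: index_entries returns 30
  5: count_flags: inputs 2 and 30
  6: enter pack_ledger: left 2 right -28
  7: checkpoint: -22
Execution walk:
  split_margin([9, -1, 12, 1, 8]) -> 2  [called from main, line 33]
  index_entries([9, -1, 12, 1, 8], -1) -> 30  [called from main, line 34]
  pack_ledger(-28, 2, 1) -> -4  [called from count_flags, line 28]
  count_flags(2, 30) -> -4  [called from main, line 35]
Log origin:
  1: logged in split_margin at line 2
  2: logged in split_margin at line 7
  3: logged in index_entries at line 11
  4: logged in index_entries at line 16
  5: logged in count_flags at line 25
  6: logged in pack_ledger at line 20
  7: logged in main at line 36
A correct fix: line 28: replace `pack_ledger(quota, total, 1)` with `pack_ledger(total, quota, 1)`.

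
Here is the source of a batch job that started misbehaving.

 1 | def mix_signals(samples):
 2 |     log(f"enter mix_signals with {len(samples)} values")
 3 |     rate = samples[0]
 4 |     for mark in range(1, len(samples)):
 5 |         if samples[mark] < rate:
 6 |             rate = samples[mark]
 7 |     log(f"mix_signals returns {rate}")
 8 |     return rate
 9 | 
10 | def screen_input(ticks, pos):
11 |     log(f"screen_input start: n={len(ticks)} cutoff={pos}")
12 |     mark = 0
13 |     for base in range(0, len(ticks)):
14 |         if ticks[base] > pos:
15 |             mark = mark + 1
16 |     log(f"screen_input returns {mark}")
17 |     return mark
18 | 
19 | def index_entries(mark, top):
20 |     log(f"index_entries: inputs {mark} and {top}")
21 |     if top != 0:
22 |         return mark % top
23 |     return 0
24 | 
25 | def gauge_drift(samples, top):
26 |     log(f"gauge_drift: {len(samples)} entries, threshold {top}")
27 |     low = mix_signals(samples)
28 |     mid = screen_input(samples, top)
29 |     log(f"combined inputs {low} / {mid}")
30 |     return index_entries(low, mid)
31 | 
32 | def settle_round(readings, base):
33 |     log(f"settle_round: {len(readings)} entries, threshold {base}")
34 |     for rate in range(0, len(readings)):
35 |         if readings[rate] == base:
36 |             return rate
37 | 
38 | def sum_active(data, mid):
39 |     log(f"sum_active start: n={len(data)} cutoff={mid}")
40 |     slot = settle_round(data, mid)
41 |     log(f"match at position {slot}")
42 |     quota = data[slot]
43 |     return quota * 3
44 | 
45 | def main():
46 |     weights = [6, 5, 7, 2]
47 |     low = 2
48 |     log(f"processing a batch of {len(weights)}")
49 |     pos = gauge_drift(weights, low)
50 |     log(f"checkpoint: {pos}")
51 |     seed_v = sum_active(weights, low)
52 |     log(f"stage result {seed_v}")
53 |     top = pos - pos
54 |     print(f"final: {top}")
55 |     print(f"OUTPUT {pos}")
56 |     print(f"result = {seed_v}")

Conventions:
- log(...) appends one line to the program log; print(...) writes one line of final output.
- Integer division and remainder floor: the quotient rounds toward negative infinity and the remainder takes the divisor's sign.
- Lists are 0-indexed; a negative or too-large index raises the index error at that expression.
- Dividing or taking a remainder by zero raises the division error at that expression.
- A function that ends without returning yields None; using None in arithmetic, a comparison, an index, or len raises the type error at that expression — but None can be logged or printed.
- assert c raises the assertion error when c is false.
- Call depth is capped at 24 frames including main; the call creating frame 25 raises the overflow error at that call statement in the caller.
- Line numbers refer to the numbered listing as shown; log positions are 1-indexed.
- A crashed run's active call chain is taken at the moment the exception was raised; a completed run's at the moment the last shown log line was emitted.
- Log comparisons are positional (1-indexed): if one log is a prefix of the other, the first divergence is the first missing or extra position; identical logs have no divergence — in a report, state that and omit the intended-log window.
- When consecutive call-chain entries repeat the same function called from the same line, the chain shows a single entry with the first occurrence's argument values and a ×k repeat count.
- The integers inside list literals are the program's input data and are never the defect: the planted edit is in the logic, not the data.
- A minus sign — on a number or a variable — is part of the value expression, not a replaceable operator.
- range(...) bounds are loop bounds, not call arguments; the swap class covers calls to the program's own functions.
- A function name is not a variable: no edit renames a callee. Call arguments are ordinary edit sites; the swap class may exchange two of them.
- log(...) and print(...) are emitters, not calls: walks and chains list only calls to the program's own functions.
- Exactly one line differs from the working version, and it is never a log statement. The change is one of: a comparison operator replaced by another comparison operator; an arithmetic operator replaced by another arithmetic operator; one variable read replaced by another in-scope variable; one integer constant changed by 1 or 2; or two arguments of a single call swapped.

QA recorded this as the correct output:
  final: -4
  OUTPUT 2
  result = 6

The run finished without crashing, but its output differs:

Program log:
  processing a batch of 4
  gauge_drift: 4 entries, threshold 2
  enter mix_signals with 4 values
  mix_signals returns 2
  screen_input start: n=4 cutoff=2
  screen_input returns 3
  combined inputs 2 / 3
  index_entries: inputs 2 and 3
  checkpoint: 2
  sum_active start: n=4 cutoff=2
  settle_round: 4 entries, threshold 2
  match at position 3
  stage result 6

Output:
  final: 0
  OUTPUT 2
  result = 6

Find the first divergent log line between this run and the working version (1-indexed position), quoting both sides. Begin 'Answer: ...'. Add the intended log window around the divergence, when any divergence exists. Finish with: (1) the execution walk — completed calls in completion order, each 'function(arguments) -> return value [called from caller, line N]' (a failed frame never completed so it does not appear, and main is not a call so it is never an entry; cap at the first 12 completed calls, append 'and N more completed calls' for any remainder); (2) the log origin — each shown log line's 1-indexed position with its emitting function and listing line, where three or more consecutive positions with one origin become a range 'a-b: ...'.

Answer: none; the two logs match at every position.
Execution walk:
  mix_signals([6, 5, 7, 2]) -> 2  [called from gauge_drift, line 27]
  screen_input([6, 5, 7, 2], 2) -> 3  [called from gauge_drift, line 28]
  index_entries(2, 3) -> 2  [called from gauge_drift, line 30]
  gauge_drift([6, 5, 7, 2], 2) -> 2  [called from main, line 49]
  settle_round([6, 5, 7, 2], 2) -> 3  [called from sum_active, line 40]
  sum_active([6, 5, 7, 2], 2) -> 6  [called from main, line 51]
Log origins:
  1: emitted by main (line 48)
  2: emitted by gauge_drift (line 26)
  3: emitted by mix_signals (line 2)
  4: emitted by mix_signals (line 7)
  5: emitted by screen_input (line 11)
  6: emitted by screen_input (line 16)
  7: emitted by gauge_drift (line 29)
  8: emitted by index_entries (line 20)
  9: emitted by main (line 50)
  10: emitted by sum_active (line 39)
  11: emitted by settle_round (line 33)
  12: emitted by sum_active (line 41)
  13: emitted by main (line 52)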